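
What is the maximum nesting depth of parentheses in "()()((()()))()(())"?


Input: "()()((()()))()(())"
Tracking depth:
  Position 0 '(': depth becomes 1
  Position 1 ')': depth becomes 0
  Position 2 '(': depth becomes 1
  Position 3 ')': depth becomes 0
  Position 4 '(': depth becomes 1
  Position 5 '(': depth becomes 2
  Position 6 '(': depth becomes 3
  Position 7 ')': depth becomes 2
  Position 8 '(': depth becomes 3
  Position 9 ')': depth becomes 2
  Position 10 ')': depth becomes 1
  Position 11 ')': depth becomes 0
  Position 12 '(': depth becomes 1
  Position 13 ')': depth becomes 0
  Position 14 '(': depth becomes 1
  Position 15 '(': depth becomes 2
  Position 16 ')': depth becomes 1
  Position 17 ')': depth becomes 0
Maximum depth reached: 3

3


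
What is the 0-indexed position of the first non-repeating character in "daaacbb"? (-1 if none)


Input: daaacbb
Character frequencies:
  'a': 3
  'b': 2
  'c': 1
  'd': 1
Scanning left to right for freq == 1:
  Position 0 ('d'): unique! => answer = 0

0


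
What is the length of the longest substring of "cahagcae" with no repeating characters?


Input: "cahagcae"
Sliding window (track last position of each char):
  Position 0 ('c'): window [0,0] length 1 -- new best
  Position 1 ('a'): window [0,1] length 2 -- new best
  Position 2 ('h'): window [0,2] length 3 -- new best
  Position 3 ('a'): repeat (last at 1), move window start to 2
  Position 3 ('a'): window [2,3] length 2
  Position 4 ('g'): window [2,4] length 3
  Position 5 ('c'): window [2,5] length 4 -- new best
  Position 6 ('a'): repeat (last at 3), move window start to 4
  Position 6 ('a'): window [4,6] length 3
  Position 7 ('e'): window [4,7] length 4
Longest substring with no repeats: "hagc" with length 4

4


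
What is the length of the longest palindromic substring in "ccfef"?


Input: "ccfef"
Checking substrings for palindromes:
  [2:5] "fef" (len 3) => palindrome
  [0:2] "cc" (len 2) => palindrome
Longest palindromic substring: "fef" with length 3

3


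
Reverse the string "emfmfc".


Input: emfmfc
Reading characters right to left:
  Position 5: 'c'
  Position 4: 'f'
  Position 3: 'm'
  Position 2: 'f'
  Position 1: 'm'
  Position 0: 'e'
Reversed: cfmfme

cfmfme


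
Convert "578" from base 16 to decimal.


Input: "578" in base 16
Positional expansion:
  Digit '5' (value 5) x 16^2 = 1280
  Digit '7' (value 7) x 16^1 = 112
  Digit '8' (value 8) x 16^0 = 8
Sum = 1400

1400


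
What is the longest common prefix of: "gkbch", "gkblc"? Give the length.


Words: gkbch, gkblc
  Position 0: all 'g' => match
  Position 1: all 'k' => match
  Position 2: all 'b' => match
  Position 3: ('c', 'l') => mismatch, stop
LCP = "gkb" (length 3)

3


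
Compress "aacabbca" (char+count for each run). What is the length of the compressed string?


Input: aacabbca
Runs:
  'a' x 2 => "a2"
  'c' x 1 => "c1"
  'a' x 1 => "a1"
  'b' x 2 => "b2"
  'c' x 1 => "c1"
  'a' x 1 => "a1"
Compressed: "a2c1a1b2c1a1"
Compressed length: 12

12


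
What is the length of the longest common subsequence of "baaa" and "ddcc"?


LCS of "baaa" and "ddcc"
DP table:
           d    d    c    c
      0    0    0    0    0
  b   0    0    0    0    0
  a   0    0    0    0    0
  a   0    0    0    0    0
  a   0    0    0    0    0
LCS length = dp[4][4] = 0

0


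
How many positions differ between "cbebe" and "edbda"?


Comparing "cbebe" and "edbda" position by position:
  Position 0: 'c' vs 'e' => DIFFER
  Position 1: 'b' vs 'd' => DIFFER
  Position 2: 'e' vs 'b' => DIFFER
  Position 3: 'b' vs 'd' => DIFFER
  Position 4: 'e' vs 'a' => DIFFER
Positions that differ: 5

5


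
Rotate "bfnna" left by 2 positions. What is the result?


Input: "bfnna", rotate left by 2
First 2 characters: "bf"
Remaining characters: "nna"
Concatenate remaining + first: "nna" + "bf" = "nnabf"

nnabf


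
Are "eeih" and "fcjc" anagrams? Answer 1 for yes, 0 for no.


Strings: "eeih", "fcjc"
Sorted first:  eehi
Sorted second: ccfj
Differ at position 0: 'e' vs 'c' => not anagrams

0


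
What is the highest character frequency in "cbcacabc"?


Input: cbcacabc
Character counts:
  'a': 2
  'b': 2
  'c': 4
Maximum frequency: 4

4


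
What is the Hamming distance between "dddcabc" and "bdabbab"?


Comparing "dddcabc" and "bdabbab" position by position:
  Position 0: 'd' vs 'b' => differ
  Position 1: 'd' vs 'd' => same
  Position 2: 'd' vs 'a' => differ
  Position 3: 'c' vs 'b' => differ
  Position 4: 'a' vs 'b' => differ
  Position 5: 'b' vs 'a' => differ
  Position 6: 'c' vs 'b' => differ
Total differences (Hamming distance): 6

6


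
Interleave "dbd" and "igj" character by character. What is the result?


Interleaving "dbd" and "igj":
  Position 0: 'd' from first, 'i' from second => "di"
  Position 1: 'b' from first, 'g' from second => "bg"
  Position 2: 'd' from first, 'j' from second => "dj"
Result: dibgdj

dibgdj


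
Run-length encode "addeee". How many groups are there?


Input: addeee
Scanning for consecutive runs:
  Group 1: 'a' x 1 (positions 0-0)
  Group 2: 'd' x 2 (positions 1-2)
  Group 3: 'e' x 3 (positions 3-5)
Total groups: 3

3


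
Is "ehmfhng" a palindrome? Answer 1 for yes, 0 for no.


Input: ehmfhng
Reversed: gnhfmhe
  Compare pos 0 ('e') with pos 6 ('g'): MISMATCH
  Compare pos 1 ('h') with pos 5 ('n'): MISMATCH
  Compare pos 2 ('m') with pos 4 ('h'): MISMATCH
Result: not a palindrome

0


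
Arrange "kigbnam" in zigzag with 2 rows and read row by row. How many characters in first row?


Zigzag "kigbnam" into 2 rows:
Placing characters:
  'k' => row 0
  'i' => row 1
  'g' => row 0
  'b' => row 1
  'n' => row 0
  'a' => row 1
  'm' => row 0
Rows:
  Row 0: "kgnm"
  Row 1: "iba"
First row length: 4

4


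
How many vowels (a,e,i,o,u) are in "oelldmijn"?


Input: oelldmijn
Checking each character:
  'o' at position 0: vowel (running total: 1)
  'e' at position 1: vowel (running total: 2)
  'l' at position 2: consonant
  'l' at position 3: consonant
  'd' at position 4: consonant
  'm' at position 5: consonant
  'i' at position 6: vowel (running total: 3)
  'j' at position 7: consonant
  'n' at position 8: consonant
Total vowels: 3

3


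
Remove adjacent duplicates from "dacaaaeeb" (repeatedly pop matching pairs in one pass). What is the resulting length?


Input: dacaaaeeb
Stack-based adjacent duplicate removal:
  Read 'd': push. Stack: d
  Read 'a': push. Stack: da
  Read 'c': push. Stack: dac
  Read 'a': push. Stack: daca
  Read 'a': matches stack top 'a' => pop. Stack: dac
  Read 'a': push. Stack: daca
  Read 'e': push. Stack: dacae
  Read 'e': matches stack top 'e' => pop. Stack: daca
  Read 'b': push. Stack: dacab
Final stack: "dacab" (length 5)

5


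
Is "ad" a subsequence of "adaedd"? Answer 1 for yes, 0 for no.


Check if "ad" is a subsequence of "adaedd"
Greedy scan:
  Position 0 ('a'): matches sub[0] = 'a'
  Position 1 ('d'): matches sub[1] = 'd'
  Position 2 ('a'): no match needed
  Position 3 ('e'): no match needed
  Position 4 ('d'): no match needed
  Position 5 ('d'): no match needed
All 2 characters matched => is a subsequence

1


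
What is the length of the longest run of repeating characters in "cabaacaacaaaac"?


Input: "cabaacaacaaaac"
Scanning for longest run:
  Position 1 ('a'): new char, reset run to 1
  Position 2 ('b'): new char, reset run to 1
  Position 3 ('a'): new char, reset run to 1
  Position 4 ('a'): continues run of 'a', length=2
  Position 5 ('c'): new char, reset run to 1
  Position 6 ('a'): new char, reset run to 1
  Position 7 ('a'): continues run of 'a', length=2
  Position 8 ('c'): new char, reset run to 1
  Position 9 ('a'): new char, reset run to 1
  Position 10 ('a'): continues run of 'a', length=2
  Position 11 ('a'): continues run of 'a', length=3
  Position 12 ('a'): continues run of 'a', length=4
  Position 13 ('c'): new char, reset run to 1
Longest run: 'a' with length 4

4


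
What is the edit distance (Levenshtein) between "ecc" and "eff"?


Computing edit distance: "ecc" -> "eff"
DP table:
           e    f    f
      0    1    2    3
  e   1    0    1    2
  c   2    1    1    2
  c   3    2    2    2
Edit distance = dp[3][3] = 2

2


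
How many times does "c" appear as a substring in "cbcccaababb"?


Searching for "c" in "cbcccaababb"
Scanning each position:
  Position 0: "c" => MATCH
  Position 1: "b" => no
  Position 2: "c" => MATCH
  Position 3: "c" => MATCH
  Position 4: "c" => MATCH
  Position 5: "a" => no
  Position 6: "a" => no
  Position 7: "b" => no
  Position 8: "a" => no
  Position 9: "b" => no
  Position 10: "b" => no
Total occurrences: 4

4


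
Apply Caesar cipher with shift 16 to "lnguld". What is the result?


Caesar cipher: shift "lnguld" by 16
  'l' (pos 11) + 16 = pos 1 = 'b'
  'n' (pos 13) + 16 = pos 3 = 'd'
  'g' (pos 6) + 16 = pos 22 = 'w'
  'u' (pos 20) + 16 = pos 10 = 'k'
  'l' (pos 11) + 16 = pos 1 = 'b'
  'd' (pos 3) + 16 = pos 19 = 't'
Result: bdwkbt

bdwkbt


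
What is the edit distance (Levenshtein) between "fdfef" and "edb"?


Computing edit distance: "fdfef" -> "edb"
DP table:
           e    d    b
      0    1    2    3
  f   1    1    2    3
  d   2    2    1    2
  f   3    3    2    2
  e   4    3    3    3
  f   5    4    4    4
Edit distance = dp[5][3] = 4

4


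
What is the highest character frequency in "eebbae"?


Input: eebbae
Character counts:
  'a': 1
  'b': 2
  'e': 3
Maximum frequency: 3

3


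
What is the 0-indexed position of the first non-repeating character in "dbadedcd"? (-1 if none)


Input: dbadedcd
Character frequencies:
  'a': 1
  'b': 1
  'c': 1
  'd': 4
  'e': 1
Scanning left to right for freq == 1:
  Position 0 ('d'): freq=4, skip
  Position 1 ('b'): unique! => answer = 1

1


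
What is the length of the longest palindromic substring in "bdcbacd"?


Input: "bdcbacd"
Checking substrings for palindromes:
  No multi-char palindromic substrings found
Longest palindromic substring: "b" with length 1

1


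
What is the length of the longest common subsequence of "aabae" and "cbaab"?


LCS of "aabae" and "cbaab"
DP table:
           c    b    a    a    b
      0    0    0    0    0    0
  a   0    0    0    1    1    1
  a   0    0    0    1    2    2
  b   0    0    1    1    2    3
  a   0    0    1    2    2    3
  e   0    0    1    2    2    3
LCS length = dp[5][5] = 3

3


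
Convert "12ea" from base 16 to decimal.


Input: "12ea" in base 16
Positional expansion:
  Digit '1' (value 1) x 16^3 = 4096
  Digit '2' (value 2) x 16^2 = 512
  Digit 'e' (value 14) x 16^1 = 224
  Digit 'a' (value 10) x 16^0 = 10
Sum = 4842

4842


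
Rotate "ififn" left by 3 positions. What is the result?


Input: "ififn", rotate left by 3
First 3 characters: "ifi"
Remaining characters: "fn"
Concatenate remaining + first: "fn" + "ifi" = "fnifi"

fnifi


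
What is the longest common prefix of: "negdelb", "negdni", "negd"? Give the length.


Words: negdelb, negdni, negd
  Position 0: all 'n' => match
  Position 1: all 'e' => match
  Position 2: all 'g' => match
  Position 3: all 'd' => match
LCP = "negd" (length 4)

4


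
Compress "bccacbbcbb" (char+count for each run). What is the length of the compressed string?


Input: bccacbbcbb
Runs:
  'b' x 1 => "b1"
  'c' x 2 => "c2"
  'a' x 1 => "a1"
  'c' x 1 => "c1"
  'b' x 2 => "b2"
  'c' x 1 => "c1"
  'b' x 2 => "b2"
Compressed: "b1c2a1c1b2c1b2"
Compressed length: 14

14


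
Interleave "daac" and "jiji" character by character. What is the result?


Interleaving "daac" and "jiji":
  Position 0: 'd' from first, 'j' from second => "dj"
  Position 1: 'a' from first, 'i' from second => "ai"
  Position 2: 'a' from first, 'j' from second => "aj"
  Position 3: 'c' from first, 'i' from second => "ci"
Result: djaiajci

djaiajci


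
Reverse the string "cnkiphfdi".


Input: cnkiphfdi
Reading characters right to left:
  Position 8: 'i'
  Position 7: 'd'
  Position 6: 'f'
  Position 5: 'h'
  Position 4: 'p'
  Position 3: 'i'
  Position 2: 'k'
  Position 1: 'n'
  Position 0: 'c'
Reversed: idfhpiknc

idfhpiknc


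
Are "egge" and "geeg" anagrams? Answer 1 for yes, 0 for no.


Strings: "egge", "geeg"
Sorted first:  eegg
Sorted second: eegg
Sorted forms match => anagrams

1


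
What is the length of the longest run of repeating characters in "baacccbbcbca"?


Input: "baacccbbcbca"
Scanning for longest run:
  Position 1 ('a'): new char, reset run to 1
  Position 2 ('a'): continues run of 'a', length=2
  Position 3 ('c'): new char, reset run to 1
  Position 4 ('c'): continues run of 'c', length=2
  Position 5 ('c'): continues run of 'c', length=3
  Position 6 ('b'): new char, reset run to 1
  Position 7 ('b'): continues run of 'b', length=2
  Position 8 ('c'): new char, reset run to 1
  Position 9 ('b'): new char, reset run to 1
  Position 10 ('c'): new char, reset run to 1
  Position 11 ('a'): new char, reset run to 1
Longest run: 'c' with length 3

3


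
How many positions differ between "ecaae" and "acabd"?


Comparing "ecaae" and "acabd" position by position:
  Position 0: 'e' vs 'a' => DIFFER
  Position 1: 'c' vs 'c' => same
  Position 2: 'a' vs 'a' => same
  Position 3: 'a' vs 'b' => DIFFER
  Position 4: 'e' vs 'd' => DIFFER
Positions that differ: 3

3


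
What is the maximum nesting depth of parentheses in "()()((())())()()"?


Input: "()()((())())()()"
Tracking depth:
  Position 0 '(': depth becomes 1
  Position 1 ')': depth becomes 0
  Position 2 '(': depth becomes 1
  Position 3 ')': depth becomes 0
  Position 4 '(': depth becomes 1
  Position 5 '(': depth becomes 2
  Position 6 '(': depth becomes 3
  Position 7 ')': depth becomes 2
  Position 8 ')': depth becomes 1
  Position 9 '(': depth becomes 2
  Position 10 ')': depth becomes 1
  Position 11 ')': depth becomes 0
  Position 12 '(': depth becomes 1
  Position 13 ')': depth becomes 0
  Position 14 '(': depth becomes 1
  Position 15 ')': depth becomes 0
Maximum depth reached: 3

3


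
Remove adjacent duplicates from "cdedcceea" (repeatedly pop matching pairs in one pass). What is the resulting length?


Input: cdedcceea
Stack-based adjacent duplicate removal:
  Read 'c': push. Stack: c
  Read 'd': push. Stack: cd
  Read 'e': push. Stack: cde
  Read 'd': push. Stack: cded
  Read 'c': push. Stack: cdedc
  Read 'c': matches stack top 'c' => pop. Stack: cded
  Read 'e': push. Stack: cdede
  Read 'e': matches stack top 'e' => pop. Stack: cded
  Read 'a': push. Stack: cdeda
Final stack: "cdeda" (length 5)

5


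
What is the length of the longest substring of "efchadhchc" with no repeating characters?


Input: "efchadhchc"
Sliding window (track last position of each char):
  Position 0 ('e'): window [0,0] length 1 -- new best
  Position 1 ('f'): window [0,1] length 2 -- new best
  Position 2 ('c'): window [0,2] length 3 -- new best
  Position 3 ('h'): window [0,3] length 4 -- new best
  Position 4 ('a'): window [0,4] length 5 -- new best
  Position 5 ('d'): window [0,5] length 6 -- new best
  Position 6 ('h'): repeat (last at 3), move window start to 4
  Position 6 ('h'): window [4,6] length 3
  Position 7 ('c'): window [4,7] length 4
  Position 8 ('h'): repeat (last at 6), move window start to 7
  Position 8 ('h'): window [7,8] length 2
  Position 9 ('c'): repeat (last at 7), move window start to 8
  Position 9 ('c'): window [8,9] length 2
Longest substring with no repeats: "efchad" with length 6

6


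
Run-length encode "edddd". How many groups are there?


Input: edddd
Scanning for consecutive runs:
  Group 1: 'e' x 1 (positions 0-0)
  Group 2: 'd' x 4 (positions 1-4)
Total groups: 2

2


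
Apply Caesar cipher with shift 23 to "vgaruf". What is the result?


Caesar cipher: shift "vgaruf" by 23
  'v' (pos 21) + 23 = pos 18 = 's'
  'g' (pos 6) + 23 = pos 3 = 'd'
  'a' (pos 0) + 23 = pos 23 = 'x'
  'r' (pos 17) + 23 = pos 14 = 'o'
  'u' (pos 20) + 23 = pos 17 = 'r'
  'f' (pos 5) + 23 = pos 2 = 'c'
Result: sdxorc

sdxorc


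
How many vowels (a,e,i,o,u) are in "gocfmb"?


Input: gocfmb
Checking each character:
  'g' at position 0: consonant
  'o' at position 1: vowel (running total: 1)
  'c' at position 2: consonant
  'f' at position 3: consonant
  'm' at position 4: consonant
  'b' at position 5: consonant
Total vowels: 1

1


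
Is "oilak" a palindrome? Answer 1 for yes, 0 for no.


Input: oilak
Reversed: kalio
  Compare pos 0 ('o') with pos 4 ('k'): MISMATCH
  Compare pos 1 ('i') with pos 3 ('a'): MISMATCH
Result: not a palindrome

0


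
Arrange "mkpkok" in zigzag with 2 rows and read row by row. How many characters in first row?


Zigzag "mkpkok" into 2 rows:
Placing characters:
  'm' => row 0
  'k' => row 1
  'p' => row 0
  'k' => row 1
  'o' => row 0
  'k' => row 1
Rows:
  Row 0: "mpo"
  Row 1: "kkk"
First row length: 3

3


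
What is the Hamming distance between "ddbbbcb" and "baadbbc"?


Comparing "ddbbbcb" and "baadbbc" position by position:
  Position 0: 'd' vs 'b' => differ
  Position 1: 'd' vs 'a' => differ
  Position 2: 'b' vs 'a' => differ
  Position 3: 'b' vs 'd' => differ
  Position 4: 'b' vs 'b' => same
  Position 5: 'c' vs 'b' => differ
  Position 6: 'b' vs 'c' => differ
Total differences (Hamming distance): 6

6


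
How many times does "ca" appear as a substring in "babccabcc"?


Searching for "ca" in "babccabcc"
Scanning each position:
  Position 0: "ba" => no
  Position 1: "ab" => no
  Position 2: "bc" => no
  Position 3: "cc" => no
  Position 4: "ca" => MATCH
  Position 5: "ab" => no
  Position 6: "bc" => no
  Position 7: "cc" => no
Total occurrences: 1

1


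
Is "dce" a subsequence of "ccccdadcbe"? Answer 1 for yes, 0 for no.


Check if "dce" is a subsequence of "ccccdadcbe"
Greedy scan:
  Position 0 ('c'): no match needed
  Position 1 ('c'): no match needed
  Position 2 ('c'): no match needed
  Position 3 ('c'): no match needed
  Position 4 ('d'): matches sub[0] = 'd'
  Position 5 ('a'): no match needed
  Position 6 ('d'): no match needed
  Position 7 ('c'): matches sub[1] = 'c'
  Position 8 ('b'): no match needed
  Position 9 ('e'): matches sub[2] = 'e'
All 3 characters matched => is a subsequence

1


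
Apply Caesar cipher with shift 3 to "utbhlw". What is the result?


Caesar cipher: shift "utbhlw" by 3
  'u' (pos 20) + 3 = pos 23 = 'x'
  't' (pos 19) + 3 = pos 22 = 'w'
  'b' (pos 1) + 3 = pos 4 = 'e'
  'h' (pos 7) + 3 = pos 10 = 'k'
  'l' (pos 11) + 3 = pos 14 = 'o'
  'w' (pos 22) + 3 = pos 25 = 'z'
Result: xwekoz

xwekoz


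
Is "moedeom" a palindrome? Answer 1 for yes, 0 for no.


Input: moedeom
Reversed: moedeom
  Compare pos 0 ('m') with pos 6 ('m'): match
  Compare pos 1 ('o') with pos 5 ('o'): match
  Compare pos 2 ('e') with pos 4 ('e'): match
Result: palindrome

1


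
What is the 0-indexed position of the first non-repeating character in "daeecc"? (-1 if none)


Input: daeecc
Character frequencies:
  'a': 1
  'c': 2
  'd': 1
  'e': 2
Scanning left to right for freq == 1:
  Position 0 ('d'): unique! => answer = 0

0


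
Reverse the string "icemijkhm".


Input: icemijkhm
Reading characters right to left:
  Position 8: 'm'
  Position 7: 'h'
  Position 6: 'k'
  Position 5: 'j'
  Position 4: 'i'
  Position 3: 'm'
  Position 2: 'e'
  Position 1: 'c'
  Position 0: 'i'
Reversed: mhkjimeci

mhkjimeci


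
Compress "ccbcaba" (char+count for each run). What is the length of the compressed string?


Input: ccbcaba
Runs:
  'c' x 2 => "c2"
  'b' x 1 => "b1"
  'c' x 1 => "c1"
  'a' x 1 => "a1"
  'b' x 1 => "b1"
  'a' x 1 => "a1"
Compressed: "c2b1c1a1b1a1"
Compressed length: 12

12


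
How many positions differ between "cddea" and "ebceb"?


Comparing "cddea" and "ebceb" position by position:
  Position 0: 'c' vs 'e' => DIFFER
  Position 1: 'd' vs 'b' => DIFFER
  Position 2: 'd' vs 'c' => DIFFER
  Position 3: 'e' vs 'e' => same
  Position 4: 'a' vs 'b' => DIFFER
Positions that differ: 4

4


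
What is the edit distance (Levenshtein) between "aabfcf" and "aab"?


Computing edit distance: "aabfcf" -> "aab"
DP table:
           a    a    b
      0    1    2    3
  a   1    0    1    2
  a   2    1    0    1
  b   3    2    1    0
  f   4    3    2    1
  c   5    4    3    2
  f   6    5    4    3
Edit distance = dp[6][3] = 3

3


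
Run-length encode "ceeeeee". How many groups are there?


Input: ceeeeee
Scanning for consecutive runs:
  Group 1: 'c' x 1 (positions 0-0)
  Group 2: 'e' x 6 (positions 1-6)
Total groups: 2

2


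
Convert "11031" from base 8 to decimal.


Input: "11031" in base 8
Positional expansion:
  Digit '1' (value 1) x 8^4 = 4096
  Digit '1' (value 1) x 8^3 = 512
  Digit '0' (value 0) x 8^2 = 0
  Digit '3' (value 3) x 8^1 = 24
  Digit '1' (value 1) x 8^0 = 1
Sum = 4633

4633


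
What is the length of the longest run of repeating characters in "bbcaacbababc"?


Input: "bbcaacbababc"
Scanning for longest run:
  Position 1 ('b'): continues run of 'b', length=2
  Position 2 ('c'): new char, reset run to 1
  Position 3 ('a'): new char, reset run to 1
  Position 4 ('a'): continues run of 'a', length=2
  Position 5 ('c'): new char, reset run to 1
  Position 6 ('b'): new char, reset run to 1
  Position 7 ('a'): new char, reset run to 1
  Position 8 ('b'): new char, reset run to 1
  Position 9 ('a'): new char, reset run to 1
  Position 10 ('b'): new char, reset run to 1
  Position 11 ('c'): new char, reset run to 1
Longest run: 'b' with length 2

2


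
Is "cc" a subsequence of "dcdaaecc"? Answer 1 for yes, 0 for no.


Check if "cc" is a subsequence of "dcdaaecc"
Greedy scan:
  Position 0 ('d'): no match needed
  Position 1 ('c'): matches sub[0] = 'c'
  Position 2 ('d'): no match needed
  Position 3 ('a'): no match needed
  Position 4 ('a'): no match needed
  Position 5 ('e'): no match needed
  Position 6 ('c'): matches sub[1] = 'c'
  Position 7 ('c'): no match needed
All 2 characters matched => is a subsequence

1


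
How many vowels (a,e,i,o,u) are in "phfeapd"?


Input: phfeapd
Checking each character:
  'p' at position 0: consonant
  'h' at position 1: consonant
  'f' at position 2: consonant
  'e' at position 3: vowel (running total: 1)
  'a' at position 4: vowel (running total: 2)
  'p' at position 5: consonant
  'd' at position 6: consonant
Total vowels: 2

2


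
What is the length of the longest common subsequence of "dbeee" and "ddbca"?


LCS of "dbeee" and "ddbca"
DP table:
           d    d    b    c    a
      0    0    0    0    0    0
  d   0    1    1    1    1    1
  b   0    1    1    2    2    2
  e   0    1    1    2    2    2
  e   0    1    1    2    2    2
  e   0    1    1    2    2    2
LCS length = dp[5][5] = 2

2


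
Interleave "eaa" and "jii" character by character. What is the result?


Interleaving "eaa" and "jii":
  Position 0: 'e' from first, 'j' from second => "ej"
  Position 1: 'a' from first, 'i' from second => "ai"
  Position 2: 'a' from first, 'i' from second => "ai"
Result: ejaiai

ejaiai


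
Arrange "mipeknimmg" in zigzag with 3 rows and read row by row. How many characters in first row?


Zigzag "mipeknimmg" into 3 rows:
Placing characters:
  'm' => row 0
  'i' => row 1
  'p' => row 2
  'e' => row 1
  'k' => row 0
  'n' => row 1
  'i' => row 2
  'm' => row 1
  'm' => row 0
  'g' => row 1
Rows:
  Row 0: "mkm"
  Row 1: "ienmg"
  Row 2: "pi"
First row length: 3

3


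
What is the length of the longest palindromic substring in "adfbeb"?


Input: "adfbeb"
Checking substrings for palindromes:
  [3:6] "beb" (len 3) => palindrome
Longest palindromic substring: "beb" with length 3

3


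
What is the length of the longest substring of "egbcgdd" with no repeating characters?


Input: "egbcgdd"
Sliding window (track last position of each char):
  Position 0 ('e'): window [0,0] length 1 -- new best
  Position 1 ('g'): window [0,1] length 2 -- new best
  Position 2 ('b'): window [0,2] length 3 -- new best
  Position 3 ('c'): window [0,3] length 4 -- new best
  Position 4 ('g'): repeat (last at 1), move window start to 2
  Position 4 ('g'): window [2,4] length 3
  Position 5 ('d'): window [2,5] length 4
  Position 6 ('d'): repeat (last at 5), move window start to 6
  Position 6 ('d'): window [6,6] length 1
Longest substring with no repeats: "egbc" with length 4

4


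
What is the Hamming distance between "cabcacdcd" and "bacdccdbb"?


Comparing "cabcacdcd" and "bacdccdbb" position by position:
  Position 0: 'c' vs 'b' => differ
  Position 1: 'a' vs 'a' => same
  Position 2: 'b' vs 'c' => differ
  Position 3: 'c' vs 'd' => differ
  Position 4: 'a' vs 'c' => differ
  Position 5: 'c' vs 'c' => same
  Position 6: 'd' vs 'd' => same
  Position 7: 'c' vs 'b' => differ
  Position 8: 'd' vs 'b' => differ
Total differences (Hamming distance): 6

6


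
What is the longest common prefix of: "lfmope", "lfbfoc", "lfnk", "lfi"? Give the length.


Words: lfmope, lfbfoc, lfnk, lfi
  Position 0: all 'l' => match
  Position 1: all 'f' => match
  Position 2: ('m', 'b', 'n', 'i') => mismatch, stop
LCP = "lf" (length 2)

2


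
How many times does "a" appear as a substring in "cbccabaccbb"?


Searching for "a" in "cbccabaccbb"
Scanning each position:
  Position 0: "c" => no
  Position 1: "b" => no
  Position 2: "c" => no
  Position 3: "c" => no
  Position 4: "a" => MATCH
  Position 5: "b" => no
  Position 6: "a" => MATCH
  Position 7: "c" => no
  Position 8: "c" => no
  Position 9: "b" => no
  Position 10: "b" => no
Total occurrences: 2

2


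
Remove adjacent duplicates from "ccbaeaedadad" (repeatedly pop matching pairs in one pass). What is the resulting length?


Input: ccbaeaedadad
Stack-based adjacent duplicate removal:
  Read 'c': push. Stack: c
  Read 'c': matches stack top 'c' => pop. Stack: (empty)
  Read 'b': push. Stack: b
  Read 'a': push. Stack: ba
  Read 'e': push. Stack: bae
  Read 'a': push. Stack: baea
  Read 'e': push. Stack: baeae
  Read 'd': push. Stack: baeaed
  Read 'a': push. Stack: baeaeda
  Read 'd': push. Stack: baeaedad
  Read 'a': push. Stack: baeaedada
  Read 'd': push. Stack: baeaedadad
Final stack: "baeaedadad" (length 10)

10


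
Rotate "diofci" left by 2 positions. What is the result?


Input: "diofci", rotate left by 2
First 2 characters: "di"
Remaining characters: "ofci"
Concatenate remaining + first: "ofci" + "di" = "ofcidi"

ofcidi


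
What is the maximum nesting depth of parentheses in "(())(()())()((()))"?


Input: "(())(()())()((()))"
Tracking depth:
  Position 0 '(': depth becomes 1
  Position 1 '(': depth becomes 2
  Position 2 ')': depth becomes 1
  Position 3 ')': depth becomes 0
  Position 4 '(': depth becomes 1
  Position 5 '(': depth becomes 2
  Position 6 ')': depth becomes 1
  Position 7 '(': depth becomes 2
  Position 8 ')': depth becomes 1
  Position 9 ')': depth becomes 0
  Position 10 '(': depth becomes 1
  Position 11 ')': depth becomes 0
  Position 12 '(': depth becomes 1
  Position 13 '(': depth becomes 2
  Position 14 '(': depth becomes 3
  Position 15 ')': depth becomes 2
  Position 16 ')': depth becomes 1
  Position 17 ')': depth becomes 0
Maximum depth reached: 3

3


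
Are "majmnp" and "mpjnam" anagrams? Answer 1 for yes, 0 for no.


Strings: "majmnp", "mpjnam"
Sorted first:  ajmmnp
Sorted second: ajmmnp
Sorted forms match => anagrams

1


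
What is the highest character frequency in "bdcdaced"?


Input: bdcdaced
Character counts:
  'a': 1
  'b': 1
  'c': 2
  'd': 3
  'e': 1
Maximum frequency: 3

3


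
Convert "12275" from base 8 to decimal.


Input: "12275" in base 8
Positional expansion:
  Digit '1' (value 1) x 8^4 = 4096
  Digit '2' (value 2) x 8^3 = 1024
  Digit '2' (value 2) x 8^2 = 128
  Digit '7' (value 7) x 8^1 = 56
  Digit '5' (value 5) x 8^0 = 5
Sum = 5309

5309


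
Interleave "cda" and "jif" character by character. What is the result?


Interleaving "cda" and "jif":
  Position 0: 'c' from first, 'j' from second => "cj"
  Position 1: 'd' from first, 'i' from second => "di"
  Position 2: 'a' from first, 'f' from second => "af"
Result: cjdiaf

cjdiaf


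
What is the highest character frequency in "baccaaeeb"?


Input: baccaaeeb
Character counts:
  'a': 3
  'b': 2
  'c': 2
  'e': 2
Maximum frequency: 3

3


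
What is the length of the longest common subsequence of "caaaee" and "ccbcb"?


LCS of "caaaee" and "ccbcb"
DP table:
           c    c    b    c    b
      0    0    0    0    0    0
  c   0    1    1    1    1    1
  a   0    1    1    1    1    1
  a   0    1    1    1    1    1
  a   0    1    1    1    1    1
  e   0    1    1    1    1    1
  e   0    1    1    1    1    1
LCS length = dp[6][5] = 1

1


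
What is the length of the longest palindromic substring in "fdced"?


Input: "fdced"
Checking substrings for palindromes:
  No multi-char palindromic substrings found
Longest palindromic substring: "f" with length 1

1


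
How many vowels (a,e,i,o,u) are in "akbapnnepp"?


Input: akbapnnepp
Checking each character:
  'a' at position 0: vowel (running total: 1)
  'k' at position 1: consonant
  'b' at position 2: consonant
  'a' at position 3: vowel (running total: 2)
  'p' at position 4: consonant
  'n' at position 5: consonant
  'n' at position 6: consonant
  'e' at position 7: vowel (running total: 3)
  'p' at position 8: consonant
  'p' at position 9: consonant
Total vowels: 3

3


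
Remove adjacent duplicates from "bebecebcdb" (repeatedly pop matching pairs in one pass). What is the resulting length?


Input: bebecebcdb
Stack-based adjacent duplicate removal:
  Read 'b': push. Stack: b
  Read 'e': push. Stack: be
  Read 'b': push. Stack: beb
  Read 'e': push. Stack: bebe
  Read 'c': push. Stack: bebec
  Read 'e': push. Stack: bebece
  Read 'b': push. Stack: bebeceb
  Read 'c': push. Stack: bebecebc
  Read 'd': push. Stack: bebecebcd
  Read 'b': push. Stack: bebecebcdb
Final stack: "bebecebcdb" (length 10)

10


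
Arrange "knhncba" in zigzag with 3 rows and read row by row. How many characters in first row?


Zigzag "knhncba" into 3 rows:
Placing characters:
  'k' => row 0
  'n' => row 1
  'h' => row 2
  'n' => row 1
  'c' => row 0
  'b' => row 1
  'a' => row 2
Rows:
  Row 0: "kc"
  Row 1: "nnb"
  Row 2: "ha"
First row length: 2

2


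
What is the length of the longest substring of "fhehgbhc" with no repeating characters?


Input: "fhehgbhc"
Sliding window (track last position of each char):
  Position 0 ('f'): window [0,0] length 1 -- new best
  Position 1 ('h'): window [0,1] length 2 -- new best
  Position 2 ('e'): window [0,2] length 3 -- new best
  Position 3 ('h'): repeat (last at 1), move window start to 2
  Position 3 ('h'): window [2,3] length 2
  Position 4 ('g'): window [2,4] length 3
  Position 5 ('b'): window [2,5] length 4 -- new best
  Position 6 ('h'): repeat (last at 3), move window start to 4
  Position 6 ('h'): window [4,6] length 3
  Position 7 ('c'): window [4,7] length 4
Longest substring with no repeats: "ehgb" with length 4

4


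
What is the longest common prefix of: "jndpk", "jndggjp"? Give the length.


Words: jndpk, jndggjp
  Position 0: all 'j' => match
  Position 1: all 'n' => match
  Position 2: all 'd' => match
  Position 3: ('p', 'g') => mismatch, stop
LCP = "jnd" (length 3)

3


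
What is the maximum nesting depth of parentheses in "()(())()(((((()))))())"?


Input: "()(())()(((((()))))())"
Tracking depth:
  Position 0 '(': depth becomes 1
  Position 1 ')': depth becomes 0
  Position 2 '(': depth becomes 1
  Position 3 '(': depth becomes 2
  Position 4 ')': depth becomes 1
  Position 5 ')': depth becomes 0
  Position 6 '(': depth becomes 1
  Position 7 ')': depth becomes 0
  Position 8 '(': depth becomes 1
  Position 9 '(': depth becomes 2
  Position 10 '(': depth becomes 3
  Position 11 '(': depth becomes 4
  Position 12 '(': depth becomes 5
  Position 13 '(': depth becomes 6
  Position 14 ')': depth becomes 5
  Position 15 ')': depth becomes 4
  Position 16 ')': depth becomes 3
  Position 17 ')': depth becomes 2
  Position 18 ')': depth becomes 1
  Position 19 '(': depth becomes 2
  Position 20 ')': depth becomes 1
  Position 21 ')': depth becomes 0
Maximum depth reached: 6

6


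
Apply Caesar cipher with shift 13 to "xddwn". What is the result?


Caesar cipher: shift "xddwn" by 13
  'x' (pos 23) + 13 = pos 10 = 'k'
  'd' (pos 3) + 13 = pos 16 = 'q'
  'd' (pos 3) + 13 = pos 16 = 'q'
  'w' (pos 22) + 13 = pos 9 = 'j'
  'n' (pos 13) + 13 = pos 0 = 'a'
Result: kqqja

kqqja


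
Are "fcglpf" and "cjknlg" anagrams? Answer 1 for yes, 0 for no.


Strings: "fcglpf", "cjknlg"
Sorted first:  cffglp
Sorted second: cgjkln
Differ at position 1: 'f' vs 'g' => not anagrams

0


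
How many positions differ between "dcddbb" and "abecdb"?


Comparing "dcddbb" and "abecdb" position by position:
  Position 0: 'd' vs 'a' => DIFFER
  Position 1: 'c' vs 'b' => DIFFER
  Position 2: 'd' vs 'e' => DIFFER
  Position 3: 'd' vs 'c' => DIFFER
  Position 4: 'b' vs 'd' => DIFFER
  Position 5: 'b' vs 'b' => same
Positions that differ: 5

5


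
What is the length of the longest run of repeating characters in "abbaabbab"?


Input: "abbaabbab"
Scanning for longest run:
  Position 1 ('b'): new char, reset run to 1
  Position 2 ('b'): continues run of 'b', length=2
  Position 3 ('a'): new char, reset run to 1
  Position 4 ('a'): continues run of 'a', length=2
  Position 5 ('b'): new char, reset run to 1
  Position 6 ('b'): continues run of 'b', length=2
  Position 7 ('a'): new char, reset run to 1
  Position 8 ('b'): new char, reset run to 1
Longest run: 'b' with length 2

2


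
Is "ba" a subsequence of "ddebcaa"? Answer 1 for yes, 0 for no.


Check if "ba" is a subsequence of "ddebcaa"
Greedy scan:
  Position 0 ('d'): no match needed
  Position 1 ('d'): no match needed
  Position 2 ('e'): no match needed
  Position 3 ('b'): matches sub[0] = 'b'
  Position 4 ('c'): no match needed
  Position 5 ('a'): matches sub[1] = 'a'
  Position 6 ('a'): no match needed
All 2 characters matched => is a subsequence

1


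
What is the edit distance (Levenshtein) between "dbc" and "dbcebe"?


Computing edit distance: "dbc" -> "dbcebe"
DP table:
           d    b    c    e    b    e
      0    1    2    3    4    5    6
  d   1    0    1    2    3    4    5
  b   2    1    0    1    2    3    4
  c   3    2    1    0    1    2    3
Edit distance = dp[3][6] = 3

3


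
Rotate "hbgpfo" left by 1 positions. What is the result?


Input: "hbgpfo", rotate left by 1
First 1 characters: "h"
Remaining characters: "bgpfo"
Concatenate remaining + first: "bgpfo" + "h" = "bgpfoh"

bgpfoh


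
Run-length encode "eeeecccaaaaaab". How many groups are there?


Input: eeeecccaaaaaab
Scanning for consecutive runs:
  Group 1: 'e' x 4 (positions 0-3)
  Group 2: 'c' x 3 (positions 4-6)
  Group 3: 'a' x 6 (positions 7-12)
  Group 4: 'b' x 1 (positions 13-13)
Total groups: 4

4


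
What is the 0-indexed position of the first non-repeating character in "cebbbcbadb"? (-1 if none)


Input: cebbbcbadb
Character frequencies:
  'a': 1
  'b': 5
  'c': 2
  'd': 1
  'e': 1
Scanning left to right for freq == 1:
  Position 0 ('c'): freq=2, skip
  Position 1 ('e'): unique! => answer = 1

1


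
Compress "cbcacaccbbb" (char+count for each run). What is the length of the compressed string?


Input: cbcacaccbbb
Runs:
  'c' x 1 => "c1"
  'b' x 1 => "b1"
  'c' x 1 => "c1"
  'a' x 1 => "a1"
  'c' x 1 => "c1"
  'a' x 1 => "a1"
  'c' x 2 => "c2"
  'b' x 3 => "b3"
Compressed: "c1b1c1a1c1a1c2b3"
Compressed length: 16

16


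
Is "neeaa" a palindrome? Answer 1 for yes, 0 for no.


Input: neeaa
Reversed: aaeen
  Compare pos 0 ('n') with pos 4 ('a'): MISMATCH
  Compare pos 1 ('e') with pos 3 ('a'): MISMATCH
Result: not a palindrome

0


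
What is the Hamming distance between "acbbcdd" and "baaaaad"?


Comparing "acbbcdd" and "baaaaad" position by position:
  Position 0: 'a' vs 'b' => differ
  Position 1: 'c' vs 'a' => differ
  Position 2: 'b' vs 'a' => differ
  Position 3: 'b' vs 'a' => differ
  Position 4: 'c' vs 'a' => differ
  Position 5: 'd' vs 'a' => differ
  Position 6: 'd' vs 'd' => same
Total differences (Hamming distance): 6

6


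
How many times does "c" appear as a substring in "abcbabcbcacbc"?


Searching for "c" in "abcbabcbcacbc"
Scanning each position:
  Position 0: "a" => no
  Position 1: "b" => no
  Position 2: "c" => MATCH
  Position 3: "b" => no
  Position 4: "a" => no
  Position 5: "b" => no
  Position 6: "c" => MATCH
  Position 7: "b" => no
  Position 8: "c" => MATCH
  Position 9: "a" => no
  Position 10: "c" => MATCH
  Position 11: "b" => no
  Position 12: "c" => MATCH
Total occurrences: 5

5


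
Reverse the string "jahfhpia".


Input: jahfhpia
Reading characters right to left:
  Position 7: 'a'
  Position 6: 'i'
  Position 5: 'p'
  Position 4: 'h'
  Position 3: 'f'
  Position 2: 'h'
  Position 1: 'a'
  Position 0: 'j'
Reversed: aiphfhaj

aiphfhaj


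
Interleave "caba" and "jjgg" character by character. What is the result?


Interleaving "caba" and "jjgg":
  Position 0: 'c' from first, 'j' from second => "cj"
  Position 1: 'a' from first, 'j' from second => "aj"
  Position 2: 'b' from first, 'g' from second => "bg"
  Position 3: 'a' from first, 'g' from second => "ag"
Result: cjajbgag

cjajbgag


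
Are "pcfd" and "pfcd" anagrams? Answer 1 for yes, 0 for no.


Strings: "pcfd", "pfcd"
Sorted first:  cdfp
Sorted second: cdfp
Sorted forms match => anagrams

1


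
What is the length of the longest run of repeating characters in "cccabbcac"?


Input: "cccabbcac"
Scanning for longest run:
  Position 1 ('c'): continues run of 'c', length=2
  Position 2 ('c'): continues run of 'c', length=3
  Position 3 ('a'): new char, reset run to 1
  Position 4 ('b'): new char, reset run to 1
  Position 5 ('b'): continues run of 'b', length=2
  Position 6 ('c'): new char, reset run to 1
  Position 7 ('a'): new char, reset run to 1
  Position 8 ('c'): new char, reset run to 1
Longest run: 'c' with length 3

3


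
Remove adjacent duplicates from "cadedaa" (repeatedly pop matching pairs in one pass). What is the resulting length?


Input: cadedaa
Stack-based adjacent duplicate removal:
  Read 'c': push. Stack: c
  Read 'a': push. Stack: ca
  Read 'd': push. Stack: cad
  Read 'e': push. Stack: cade
  Read 'd': push. Stack: caded
  Read 'a': push. Stack: cadeda
  Read 'a': matches stack top 'a' => pop. Stack: caded
Final stack: "caded" (length 5)

5


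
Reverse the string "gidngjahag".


Input: gidngjahag
Reading characters right to left:
  Position 9: 'g'
  Position 8: 'a'
  Position 7: 'h'
  Position 6: 'a'
  Position 5: 'j'
  Position 4: 'g'
  Position 3: 'n'
  Position 2: 'd'
  Position 1: 'i'
  Position 0: 'g'
Reversed: gahajgndig

gahajgndig


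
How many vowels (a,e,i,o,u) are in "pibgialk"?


Input: pibgialk
Checking each character:
  'p' at position 0: consonant
  'i' at position 1: vowel (running total: 1)
  'b' at position 2: consonant
  'g' at position 3: consonant
  'i' at position 4: vowel (running total: 2)
  'a' at position 5: vowel (running total: 3)
  'l' at position 6: consonant
  'k' at position 7: consonant
Total vowels: 3

3


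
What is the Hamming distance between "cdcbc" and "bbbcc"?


Comparing "cdcbc" and "bbbcc" position by position:
  Position 0: 'c' vs 'b' => differ
  Position 1: 'd' vs 'b' => differ
  Position 2: 'c' vs 'b' => differ
  Position 3: 'b' vs 'c' => differ
  Position 4: 'c' vs 'c' => same
Total differences (Hamming distance): 4

4


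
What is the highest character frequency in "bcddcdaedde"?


Input: bcddcdaedde
Character counts:
  'a': 1
  'b': 1
  'c': 2
  'd': 5
  'e': 2
Maximum frequency: 5

5


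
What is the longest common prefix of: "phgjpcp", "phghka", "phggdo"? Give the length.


Words: phgjpcp, phghka, phggdo
  Position 0: all 'p' => match
  Position 1: all 'h' => match
  Position 2: all 'g' => match
  Position 3: ('j', 'h', 'g') => mismatch, stop
LCP = "phg" (length 3)

3


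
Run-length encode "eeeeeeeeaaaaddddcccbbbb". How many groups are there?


Input: eeeeeeeeaaaaddddcccbbbb
Scanning for consecutive runs:
  Group 1: 'e' x 8 (positions 0-7)
  Group 2: 'a' x 4 (positions 8-11)
  Group 3: 'd' x 4 (positions 12-15)
  Group 4: 'c' x 3 (positions 16-18)
  Group 5: 'b' x 4 (positions 19-22)
Total groups: 5

5
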